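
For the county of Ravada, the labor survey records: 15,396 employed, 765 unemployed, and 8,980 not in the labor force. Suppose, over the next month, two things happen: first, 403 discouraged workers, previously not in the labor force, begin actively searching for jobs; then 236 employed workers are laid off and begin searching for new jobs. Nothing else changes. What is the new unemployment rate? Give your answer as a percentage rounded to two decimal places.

Initially, labor force = 15,396 + 765 = 16,161, so u = 765/16,161 = 4.73%.
After the first change, unemployed and labor force both rise by 403 → E = 15,396, U = 1,168, labor force = 16,564.
After the second change, employed falls and unemployed rises by 236; labor force unchanged → E = 15,160, U = 1,404, labor force = 16,564.
New unemployment rate = 1,404 / 16,564 = 8.48%.

New unemployment rate ≈ 8.48%.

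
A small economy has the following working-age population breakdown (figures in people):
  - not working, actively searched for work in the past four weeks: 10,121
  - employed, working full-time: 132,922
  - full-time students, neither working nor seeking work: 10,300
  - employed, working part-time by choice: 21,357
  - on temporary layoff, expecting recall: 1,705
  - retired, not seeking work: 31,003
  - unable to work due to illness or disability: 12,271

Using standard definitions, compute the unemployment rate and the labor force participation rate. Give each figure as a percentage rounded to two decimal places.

Employed = 132,922 + 21,357 = 154,279.
Unemployed = 10,121 + 1,705 = 11,826 (jobless and actively searching, or on temporary layoff).
Labor force = 154,279 + 11,826 = 166,105.
Not in labor force = 10,300 + 31,003 + 12,271 = 53,574 (those not working and not actively searching are outside the labor force).
Civilian working-age population = 166,105 + 53,574 = 219,679.
Unemployment rate = 11,826 / 166,105 = 7.12%.
Labor force participation rate = 166,105 / 219,679 = 75.61%.

Unemployment rate ≈ 7.12%; labor force participation rate ≈ 75.61%.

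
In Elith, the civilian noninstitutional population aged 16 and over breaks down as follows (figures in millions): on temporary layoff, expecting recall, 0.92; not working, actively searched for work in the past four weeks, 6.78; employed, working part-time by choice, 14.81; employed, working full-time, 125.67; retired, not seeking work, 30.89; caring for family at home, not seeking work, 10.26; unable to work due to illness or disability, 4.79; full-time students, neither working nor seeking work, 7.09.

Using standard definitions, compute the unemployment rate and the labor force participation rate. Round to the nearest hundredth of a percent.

Unemployment rate ≈ 5.20%; labor force participation rate ≈ 73.64%.

Employed = 14.81 + 125.67 = 140.48 million.
Unemployed = 0.92 + 6.78 = 7.70 million (jobless and actively searching, or on temporary layoff).
Labor force = 140.48 + 7.70 = 148.18 million.
Not in labor force = 30.89 + 10.26 + 4.79 + 7.09 = 53.03 million (those not working and not actively searching are outside the labor force).
Civilian working-age population = 148.18 + 53.03 = 201.21 million.
Unemployment rate = 7.70 / 148.18 = 5.20%.
Labor force participation rate = 148.18 / 201.21 = 73.64%.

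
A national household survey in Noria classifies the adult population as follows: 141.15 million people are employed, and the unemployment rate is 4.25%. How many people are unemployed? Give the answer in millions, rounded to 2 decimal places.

About 6.27 million are unemployed.

Let U be the number unemployed. The labor force is E + U, and U/(E+U) = 0.0425.
So U = 0.0425 × 141.15 / (1 − 0.0425) = 5.9989 / 0.9575 ≈ 6.27 million.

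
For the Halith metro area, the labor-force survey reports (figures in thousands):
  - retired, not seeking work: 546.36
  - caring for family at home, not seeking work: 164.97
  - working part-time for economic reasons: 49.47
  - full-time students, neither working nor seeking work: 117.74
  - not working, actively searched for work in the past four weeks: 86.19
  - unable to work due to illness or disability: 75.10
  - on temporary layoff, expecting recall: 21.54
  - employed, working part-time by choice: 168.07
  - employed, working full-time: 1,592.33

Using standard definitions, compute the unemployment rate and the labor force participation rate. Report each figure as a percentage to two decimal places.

Employed = 49.47 + 168.07 + 1,592.33 = 1,809.87 thousand (anyone who worked, including part-time for economic reasons, counts as employed).
Unemployed = 86.19 + 21.54 = 107.73 thousand (jobless and actively searching, or on temporary layoff).
Labor force = 1,809.87 + 107.73 = 1,917.60 thousand.
Not in labor force = 546.36 + 164.97 + 117.74 + 75.10 = 904.17 thousand (those not working and not actively searching are outside the labor force).
Civilian working-age population = 1,917.60 + 904.17 = 2,821.77 thousand.
Unemployment rate = 107.73 / 1,917.60 = 5.62%.
Labor force participation rate = 1,917.60 / 2,821.77 = 67.96%.

Unemployment rate ≈ 5.62%; labor force participation rate ≈ 67.96%.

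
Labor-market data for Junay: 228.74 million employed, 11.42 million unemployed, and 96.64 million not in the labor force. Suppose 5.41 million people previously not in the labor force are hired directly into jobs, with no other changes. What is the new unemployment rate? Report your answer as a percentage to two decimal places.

Initially, labor force = 228.74 + 11.42 = 240.16 million, so u = 11.42/240.16 = 4.76%.
After the change, employed and labor force both rise by 5.41; unemployed unchanged → E = 234.15, U = 11.42, labor force = 245.57 million.
New unemployment rate = 11.42 / 245.57 = 4.65%.

New unemployment rate ≈ 4.65%.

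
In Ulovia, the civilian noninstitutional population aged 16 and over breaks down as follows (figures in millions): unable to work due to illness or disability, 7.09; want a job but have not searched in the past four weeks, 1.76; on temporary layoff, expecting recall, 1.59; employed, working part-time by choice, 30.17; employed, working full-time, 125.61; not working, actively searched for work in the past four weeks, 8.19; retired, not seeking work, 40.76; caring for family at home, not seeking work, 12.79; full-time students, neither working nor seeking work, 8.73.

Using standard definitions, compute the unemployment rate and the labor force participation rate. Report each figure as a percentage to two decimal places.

Employed = 30.17 + 125.61 = 155.78 million.
Unemployed = 1.59 + 8.19 = 9.78 million (jobless and actively searching, or on temporary layoff).
Labor force = 155.78 + 9.78 = 165.56 million.
Not in labor force = 7.09 + 1.76 + 40.76 + 12.79 + 8.73 = 71.13 million (those not working and not actively searching are outside the labor force — including those who want a job but have given up searching).
Civilian working-age population = 165.56 + 71.13 = 236.69 million.
Unemployment rate = 9.78 / 165.56 = 5.91%.
Labor force participation rate = 165.56 / 236.69 = 69.95%.

Unemployment rate ≈ 5.91%; labor force participation rate ≈ 69.95%.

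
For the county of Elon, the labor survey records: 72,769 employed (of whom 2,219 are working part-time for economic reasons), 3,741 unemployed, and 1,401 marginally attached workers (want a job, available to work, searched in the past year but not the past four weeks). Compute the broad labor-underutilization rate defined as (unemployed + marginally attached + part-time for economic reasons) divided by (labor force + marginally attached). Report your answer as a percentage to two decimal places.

Labor force = 72,769 + 3,741 = 76,510.
Numerator = 3,741 + 1,401 + 2,219 = 7,361.
Denominator = 76,510 + 1,401 = 77,911.
Broad rate = 7,361 / 77,911 = 9.45%.

Broad underutilization rate ≈ 9.45%.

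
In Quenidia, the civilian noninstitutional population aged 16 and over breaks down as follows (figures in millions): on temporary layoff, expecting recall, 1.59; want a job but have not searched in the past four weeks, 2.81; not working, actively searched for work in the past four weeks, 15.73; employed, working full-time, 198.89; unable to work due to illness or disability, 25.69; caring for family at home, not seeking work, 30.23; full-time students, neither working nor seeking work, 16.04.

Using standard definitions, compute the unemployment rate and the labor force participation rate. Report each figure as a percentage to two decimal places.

Employed = 198.89 million.
Unemployed = 1.59 + 15.73 = 17.32 million (jobless and actively searching, or on temporary layoff).
Labor force = 198.89 + 17.32 = 216.21 million.
Not in labor force = 2.81 + 25.69 + 30.23 + 16.04 = 74.77 million (those not working and not actively searching are outside the labor force — including those who want a job but have given up searching).
Civilian working-age population = 216.21 + 74.77 = 290.98 million.
Unemployment rate = 17.32 / 216.21 = 8.01%.
Labor force participation rate = 216.21 / 290.98 = 74.30%.

Unemployment rate ≈ 8.01%; labor force participation rate ≈ 74.30%.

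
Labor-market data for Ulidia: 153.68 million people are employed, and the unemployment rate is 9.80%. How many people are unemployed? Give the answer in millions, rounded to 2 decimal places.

About 16.70 million are unemployed.

Let U be the number unemployed. The labor force is E + U, and U/(E+U) = 0.0980.
So U = 0.0980 × 153.68 / (1 − 0.0980) = 15.0606 / 0.9020 ≈ 16.70 million.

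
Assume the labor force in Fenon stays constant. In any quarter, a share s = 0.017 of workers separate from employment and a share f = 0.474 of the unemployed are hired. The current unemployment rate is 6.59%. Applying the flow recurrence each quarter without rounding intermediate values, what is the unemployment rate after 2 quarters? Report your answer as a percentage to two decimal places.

With a fixed labor force, u_{t+1} = u_t + s·(1−u_t) − f·u_t = u_t·(1−s−f) + s.
Here 1−s−f = 0.509 and s = 0.017.
u_1 = 0.065900 × 0.509 + 0.017 = 0.050543.
u_2 = 0.050543 × 0.509 + 0.017 = 0.042726.

Unemployment rate after two quarters ≈ 4.27%.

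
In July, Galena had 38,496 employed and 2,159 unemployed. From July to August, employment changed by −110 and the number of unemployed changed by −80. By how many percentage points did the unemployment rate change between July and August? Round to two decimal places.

The unemployment rate changed by −0.17 percentage points.

July: labor force = 38,496 + 2,159 = 40,655; u = 2,159/40,655 = 5.31%.
August: labor force = 38,386 + 2,079 = 40,465; u = 2,079/40,465 = 5.14%.
Change = 5.14% − 5.31% = −0.17 pp.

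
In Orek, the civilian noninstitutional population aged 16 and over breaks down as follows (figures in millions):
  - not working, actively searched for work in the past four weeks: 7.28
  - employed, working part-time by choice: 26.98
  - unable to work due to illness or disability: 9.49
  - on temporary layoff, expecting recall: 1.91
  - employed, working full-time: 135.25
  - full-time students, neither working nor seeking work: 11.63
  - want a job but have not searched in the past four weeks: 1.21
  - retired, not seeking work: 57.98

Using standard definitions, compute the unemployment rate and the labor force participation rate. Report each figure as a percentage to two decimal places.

Employed = 26.98 + 135.25 = 162.23 million.
Unemployed = 7.28 + 1.91 = 9.19 million (jobless and actively searching, or on temporary layoff).
Labor force = 162.23 + 9.19 = 171.42 million.
Not in labor force = 9.49 + 11.63 + 1.21 + 57.98 = 80.31 million (those not working and not actively searching are outside the labor force — including those who want a job but have given up searching).
Civilian working-age population = 171.42 + 80.31 = 251.73 million.
Unemployment rate = 9.19 / 171.42 = 5.36%.
Labor force participation rate = 171.42 / 251.73 = 68.10%.

Unemployment rate ≈ 5.36%; labor force participation rate ≈ 68.10%.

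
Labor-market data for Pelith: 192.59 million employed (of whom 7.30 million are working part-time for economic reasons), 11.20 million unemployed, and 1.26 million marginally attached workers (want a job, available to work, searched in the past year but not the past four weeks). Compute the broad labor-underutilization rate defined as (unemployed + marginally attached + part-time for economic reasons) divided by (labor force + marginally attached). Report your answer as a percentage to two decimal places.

Broad underutilization rate ≈ 9.64%.

Labor force = 192.59 + 11.20 = 203.79 million.
Numerator = 11.20 + 1.26 + 7.30 = 19.76 million.
Denominator = 203.79 + 1.26 = 205.05 million.
Broad rate = 19.76 / 205.05 = 9.64%.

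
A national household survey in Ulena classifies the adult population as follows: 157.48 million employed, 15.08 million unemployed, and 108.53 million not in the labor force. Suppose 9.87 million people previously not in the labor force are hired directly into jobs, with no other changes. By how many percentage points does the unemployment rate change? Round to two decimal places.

Initially, labor force = 157.48 + 15.08 = 172.56 million, so u = 15.08/172.56 = 8.74%.
After the change, employed and labor force both rise by 9.87; unemployed unchanged → E = 167.35, U = 15.08, labor force = 182.43 million.
New unemployment rate = 15.08 / 182.43 = 8.27%.
Change = 8.27% − 8.74% = −0.47 percentage points.

The unemployment rate changes by −0.47 percentage points.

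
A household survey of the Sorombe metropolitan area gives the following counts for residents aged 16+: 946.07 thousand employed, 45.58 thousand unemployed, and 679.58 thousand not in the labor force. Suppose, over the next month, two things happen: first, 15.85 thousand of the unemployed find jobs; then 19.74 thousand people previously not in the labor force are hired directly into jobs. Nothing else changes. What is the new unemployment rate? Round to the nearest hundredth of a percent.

New unemployment rate ≈ 2.94%.

Initially, labor force = 946.07 + 45.58 = 991.65 thousand, so u = 45.58/991.65 = 4.60%.
After the first change, unemployed falls and employed rises by 15.85; labor force unchanged → E = 961.92, U = 29.73, labor force = 991.65 thousand.
After the second change, employed and labor force both rise by 19.74; unemployed unchanged → E = 981.66, U = 29.73, labor force = 1,011.39 thousand.
New unemployment rate = 29.73 / 1,011.39 = 2.94%.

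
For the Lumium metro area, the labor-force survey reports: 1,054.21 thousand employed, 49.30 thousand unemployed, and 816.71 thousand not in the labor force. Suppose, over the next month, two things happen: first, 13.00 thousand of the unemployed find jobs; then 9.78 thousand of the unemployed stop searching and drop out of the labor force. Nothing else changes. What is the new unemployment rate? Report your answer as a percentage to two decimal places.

New unemployment rate ≈ 2.42%.

Initially, labor force = 1,054.21 + 49.30 = 1,103.51 thousand, so u = 49.30/1,103.51 = 4.47%.
After the first change, unemployed falls and employed rises by 13.00; labor force unchanged → E = 1,067.21, U = 36.30, labor force = 1,103.51 thousand.
After the second change, unemployed and labor force both fall by 9.78 → E = 1,067.21, U = 26.52, labor force = 1,093.73 thousand.
New unemployment rate = 26.52 / 1,093.73 = 2.42%.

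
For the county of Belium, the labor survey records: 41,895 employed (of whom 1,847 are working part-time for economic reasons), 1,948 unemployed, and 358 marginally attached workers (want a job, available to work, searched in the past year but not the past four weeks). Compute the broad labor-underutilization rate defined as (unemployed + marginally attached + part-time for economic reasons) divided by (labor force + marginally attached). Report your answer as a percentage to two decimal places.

Broad underutilization rate ≈ 9.40%.

Labor force = 41,895 + 1,948 = 43,843.
Numerator = 1,948 + 358 + 1,847 = 4,153.
Denominator = 43,843 + 358 = 44,201.
Broad rate = 4,153 / 44,201 = 9.40%.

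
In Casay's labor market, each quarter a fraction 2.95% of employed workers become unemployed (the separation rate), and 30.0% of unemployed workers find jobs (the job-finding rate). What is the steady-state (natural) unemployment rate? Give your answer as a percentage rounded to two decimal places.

Steady-state unemployment rate ≈ 8.95%.

At steady state the flows balance: s·E = f·U, so U/(E+U) = s/(s+f).
u* = 2.95 / (2.95 + 30.0) = 2.95 / 32.95 = 8.95%.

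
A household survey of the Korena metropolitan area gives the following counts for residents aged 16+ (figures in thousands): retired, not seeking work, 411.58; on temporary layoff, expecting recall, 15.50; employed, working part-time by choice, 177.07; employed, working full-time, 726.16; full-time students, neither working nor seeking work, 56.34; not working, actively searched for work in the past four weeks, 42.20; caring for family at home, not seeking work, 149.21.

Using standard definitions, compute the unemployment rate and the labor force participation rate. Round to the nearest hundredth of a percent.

Employed = 177.07 + 726.16 = 903.23 thousand.
Unemployed = 15.50 + 42.20 = 57.70 thousand (jobless and actively searching, or on temporary layoff).
Labor force = 903.23 + 57.70 = 960.93 thousand.
Not in labor force = 411.58 + 56.34 + 149.21 = 617.13 thousand (those not working and not actively searching are outside the labor force).
Civilian working-age population = 960.93 + 617.13 = 1,578.06 thousand.
Unemployment rate = 57.70 / 960.93 = 6.00%.
Labor force participation rate = 960.93 / 1,578.06 = 60.89%.

Unemployment rate ≈ 6.00%; labor force participation rate ≈ 60.89%.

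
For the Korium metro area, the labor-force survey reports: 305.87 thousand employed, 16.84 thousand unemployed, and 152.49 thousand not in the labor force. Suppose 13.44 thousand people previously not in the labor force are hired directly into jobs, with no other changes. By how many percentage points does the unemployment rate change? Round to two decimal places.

Initially, labor force = 305.87 + 16.84 = 322.71 thousand, so u = 16.84/322.71 = 5.22%.
After the change, employed and labor force both rise by 13.44; unemployed unchanged → E = 319.31, U = 16.84, labor force = 336.15 thousand.
New unemployment rate = 16.84 / 336.15 = 5.01%.
Change = 5.01% − 5.22% = −0.21 percentage points.

The unemployment rate changes by −0.21 percentage points.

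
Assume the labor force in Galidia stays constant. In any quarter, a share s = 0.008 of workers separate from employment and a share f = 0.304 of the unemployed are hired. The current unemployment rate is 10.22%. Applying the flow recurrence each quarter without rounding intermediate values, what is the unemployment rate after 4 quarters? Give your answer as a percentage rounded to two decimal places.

Unemployment rate after four quarters ≈ 4.28%.

With a fixed labor force, u_{t+1} = u_t + s·(1−u_t) − f·u_t = u_t·(1−s−f) + s.
Here 1−s−f = 0.688 and s = 0.008.
u_1 = 0.102200 × 0.688 + 0.008 = 0.078314.
u_2 = 0.078314 × 0.688 + 0.008 = 0.061880.
u_3 = 0.061880 × 0.688 + 0.008 = 0.050573.
u_4 = 0.050573 × 0.688 + 0.008 = 0.042794.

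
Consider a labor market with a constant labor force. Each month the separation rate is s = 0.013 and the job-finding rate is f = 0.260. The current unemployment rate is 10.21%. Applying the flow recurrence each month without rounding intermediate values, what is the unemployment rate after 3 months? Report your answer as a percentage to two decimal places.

With a fixed labor force, u_{t+1} = u_t + s·(1−u_t) − f·u_t = u_t·(1−s−f) + s.
Here 1−s−f = 0.727 and s = 0.013.
u_1 = 0.102100 × 0.727 + 0.013 = 0.087227.
u_2 = 0.087227 × 0.727 + 0.013 = 0.076414.
u_3 = 0.076414 × 0.727 + 0.013 = 0.068553.

Unemployment rate after three months ≈ 6.86%.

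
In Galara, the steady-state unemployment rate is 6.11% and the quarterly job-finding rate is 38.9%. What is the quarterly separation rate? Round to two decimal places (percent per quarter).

Separation rate ≈ 2.53% per quarter.

From u* = s/(s+f): s = u·f/(1−u).
s = 0.0611 × 38.9 / (1 − 0.0611) = 2.3768 / 0.9389 ≈ 2.53% per quarter.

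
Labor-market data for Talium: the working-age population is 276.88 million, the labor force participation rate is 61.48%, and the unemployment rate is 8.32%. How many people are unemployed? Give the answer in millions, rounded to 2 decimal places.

Labor force = 0.6148 × 276.88 = 170.23 million.
Unemployed = 0.0832 × 170.23 ≈ 14.16 million.

About 14.16 million are unemployed.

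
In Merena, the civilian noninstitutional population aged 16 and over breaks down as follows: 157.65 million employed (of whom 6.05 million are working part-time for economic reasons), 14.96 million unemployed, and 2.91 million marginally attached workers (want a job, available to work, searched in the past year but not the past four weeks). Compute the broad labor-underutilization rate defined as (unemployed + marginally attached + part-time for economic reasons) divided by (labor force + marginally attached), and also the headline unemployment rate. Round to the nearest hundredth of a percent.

Broad underutilization rate ≈ 13.63%; headline unemployment rate ≈ 8.67%.

Labor force = 157.65 + 14.96 = 172.61 million.
Numerator = 14.96 + 2.91 + 6.05 = 23.92 million.
Denominator = 172.61 + 2.91 = 175.52 million.
Broad rate = 23.92 / 175.52 = 13.63%.
Headline unemployment rate = 14.96 / 172.61 = 8.67%.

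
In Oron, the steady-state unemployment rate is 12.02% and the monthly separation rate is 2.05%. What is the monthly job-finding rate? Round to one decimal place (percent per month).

From u* = s/(s+f): f = s·(1−u)/u.
f = 2.05 × (1 − 0.1202) / 0.1202 = 1.8036 / 0.1202 ≈ 15.0% per month.

Job-finding rate ≈ 15.0% per month.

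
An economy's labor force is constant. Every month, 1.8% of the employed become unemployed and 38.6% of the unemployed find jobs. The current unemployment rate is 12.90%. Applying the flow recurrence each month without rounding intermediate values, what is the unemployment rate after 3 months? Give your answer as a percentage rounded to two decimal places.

Unemployment rate after three months ≈ 6.24%.

With a fixed labor force, u_{t+1} = u_t + s·(1−u_t) − f·u_t = u_t·(1−s−f) + s.
Here 1−s−f = 0.596 and s = 0.018.
u_1 = 0.129000 × 0.596 + 0.018 = 0.094884.
u_2 = 0.094884 × 0.596 + 0.018 = 0.074551.
u_3 = 0.074551 × 0.596 + 0.018 = 0.062432.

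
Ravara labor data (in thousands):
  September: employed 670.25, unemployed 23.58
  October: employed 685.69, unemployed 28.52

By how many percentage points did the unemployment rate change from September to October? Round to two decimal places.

September: labor force = 670.25 + 23.58 = 693.83; u = 23.58/693.83 = 3.40%.
October: labor force = 685.69 + 28.52 = 714.21; u = 28.52/714.21 = 3.99%.
Change = 3.99% − 3.40% = +0.59 pp.

The unemployment rate changed by +0.59 percentage points.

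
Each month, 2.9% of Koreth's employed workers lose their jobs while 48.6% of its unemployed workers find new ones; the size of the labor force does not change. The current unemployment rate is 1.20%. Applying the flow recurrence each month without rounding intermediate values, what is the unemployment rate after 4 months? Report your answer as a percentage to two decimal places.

With a fixed labor force, u_{t+1} = u_t + s·(1−u_t) − f·u_t = u_t·(1−s−f) + s.
Here 1−s−f = 0.485 and s = 0.029.
u_1 = 0.012000 × 0.485 + 0.029 = 0.034820.
u_2 = 0.034820 × 0.485 + 0.029 = 0.045888.
u_3 = 0.045888 × 0.485 + 0.029 = 0.051256.
u_4 = 0.051256 × 0.485 + 0.029 = 0.053859.

Unemployment rate after four months ≈ 5.39%.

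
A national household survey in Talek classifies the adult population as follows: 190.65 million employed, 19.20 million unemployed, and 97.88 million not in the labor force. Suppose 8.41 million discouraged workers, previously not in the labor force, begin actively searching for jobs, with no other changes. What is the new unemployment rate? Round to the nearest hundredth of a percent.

New unemployment rate ≈ 12.65%.

Initially, labor force = 190.65 + 19.20 = 209.85 million, so u = 19.20/209.85 = 9.15%.
After the change, unemployed and labor force both rise by 8.41 → E = 190.65, U = 27.61, labor force = 218.26 million.
New unemployment rate = 27.61 / 218.26 = 12.65%.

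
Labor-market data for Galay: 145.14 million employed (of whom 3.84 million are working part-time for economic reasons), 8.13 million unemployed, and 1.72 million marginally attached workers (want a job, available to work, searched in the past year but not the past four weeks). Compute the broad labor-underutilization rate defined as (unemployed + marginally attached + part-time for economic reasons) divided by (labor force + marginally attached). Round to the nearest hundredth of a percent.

Labor force = 145.14 + 8.13 = 153.27 million.
Numerator = 8.13 + 1.72 + 3.84 = 13.69 million.
Denominator = 153.27 + 1.72 = 154.99 million.
Broad rate = 13.69 / 154.99 = 8.83%.

Broad underutilization rate ≈ 8.83%.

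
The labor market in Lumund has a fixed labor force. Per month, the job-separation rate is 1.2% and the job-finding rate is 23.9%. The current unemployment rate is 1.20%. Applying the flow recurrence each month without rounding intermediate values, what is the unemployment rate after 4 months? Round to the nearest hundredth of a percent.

With a fixed labor force, u_{t+1} = u_t + s·(1−u_t) − f·u_t = u_t·(1−s−f) + s.
Here 1−s−f = 0.749 and s = 0.012.
u_1 = 0.012000 × 0.749 + 0.012 = 0.020988.
u_2 = 0.020988 × 0.749 + 0.012 = 0.027720.
u_3 = 0.027720 × 0.749 + 0.012 = 0.032762.
u_4 = 0.032762 × 0.749 + 0.012 = 0.036539.

Unemployment rate after four months ≈ 3.65%.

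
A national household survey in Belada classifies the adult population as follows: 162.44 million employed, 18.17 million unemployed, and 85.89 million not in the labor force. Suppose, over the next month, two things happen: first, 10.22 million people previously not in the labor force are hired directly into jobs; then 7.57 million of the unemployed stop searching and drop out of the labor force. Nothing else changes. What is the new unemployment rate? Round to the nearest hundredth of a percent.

New unemployment rate ≈ 5.78%.

Initially, labor force = 162.44 + 18.17 = 180.61 million, so u = 18.17/180.61 = 10.06%.
After the first change, employed and labor force both rise by 10.22; unemployed unchanged → E = 172.66, U = 18.17, labor force = 190.83 million.
After the second change, unemployed and labor force both fall by 7.57 → E = 172.66, U = 10.60, labor force = 183.26 million.
New unemployment rate = 10.60 / 183.26 = 5.78%.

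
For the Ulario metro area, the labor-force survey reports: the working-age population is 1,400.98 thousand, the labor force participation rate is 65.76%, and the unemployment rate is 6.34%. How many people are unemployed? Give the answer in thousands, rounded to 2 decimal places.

About 58.41 thousand are unemployed.

Labor force = 0.6576 × 1,400.98 = 921.28 thousand.
Unemployed = 0.0634 × 921.28 ≈ 58.41 thousand.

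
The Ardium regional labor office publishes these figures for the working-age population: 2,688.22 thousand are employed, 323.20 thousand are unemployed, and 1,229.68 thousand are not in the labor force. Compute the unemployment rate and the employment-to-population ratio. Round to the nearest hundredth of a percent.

Labor force = employed + unemployed = 2,688.22 + 323.20 = 3,011.42 thousand.
Working-age population = 3,011.42 + 1,229.68 = 4,241.10 thousand.
Unemployment rate = 323.20 / 3,011.42 = 10.73%.
Employment-population ratio = 2,688.22 / 4,241.10 = 63.38%.

Unemployment rate ≈ 10.73%; employment-population ratio ≈ 63.38%.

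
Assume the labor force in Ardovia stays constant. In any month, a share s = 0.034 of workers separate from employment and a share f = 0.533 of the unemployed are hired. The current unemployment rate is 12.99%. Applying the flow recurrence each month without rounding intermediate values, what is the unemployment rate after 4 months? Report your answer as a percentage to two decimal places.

With a fixed labor force, u_{t+1} = u_t + s·(1−u_t) − f·u_t = u_t·(1−s−f) + s.
Here 1−s−f = 0.433 and s = 0.034.
u_1 = 0.129900 × 0.433 + 0.034 = 0.090247.
u_2 = 0.090247 × 0.433 + 0.034 = 0.073077.
u_3 = 0.073077 × 0.433 + 0.034 = 0.065642.
u_4 = 0.065642 × 0.433 + 0.034 = 0.062423.

Unemployment rate after four months ≈ 6.24%.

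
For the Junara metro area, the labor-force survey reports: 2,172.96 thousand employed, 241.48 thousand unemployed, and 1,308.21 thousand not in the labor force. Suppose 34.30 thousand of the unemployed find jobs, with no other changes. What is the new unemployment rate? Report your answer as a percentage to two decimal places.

Initially, labor force = 2,172.96 + 241.48 = 2,414.44 thousand, so u = 241.48/2,414.44 = 10.00%.
After the change, unemployed falls and employed rises by 34.30; labor force unchanged → E = 2,207.26, U = 207.18, labor force = 2,414.44 thousand.
New unemployment rate = 207.18 / 2,414.44 = 8.58%.

New unemployment rate ≈ 8.58%.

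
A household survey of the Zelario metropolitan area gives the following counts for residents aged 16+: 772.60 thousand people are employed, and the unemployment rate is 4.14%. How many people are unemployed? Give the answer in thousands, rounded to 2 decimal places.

About 33.37 thousand are unemployed.

Let U be the number unemployed. The labor force is E + U, and U/(E+U) = 0.0414.
So U = 0.0414 × 772.60 / (1 − 0.0414) = 31.9856 / 0.9586 ≈ 33.37 thousand.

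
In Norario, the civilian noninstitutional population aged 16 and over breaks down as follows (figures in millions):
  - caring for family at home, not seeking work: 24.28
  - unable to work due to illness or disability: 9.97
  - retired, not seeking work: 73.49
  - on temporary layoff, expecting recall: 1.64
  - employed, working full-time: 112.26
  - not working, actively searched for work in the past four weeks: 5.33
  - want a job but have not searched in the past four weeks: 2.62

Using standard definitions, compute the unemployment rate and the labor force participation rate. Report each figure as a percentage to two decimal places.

Unemployment rate ≈ 5.85%; labor force participation rate ≈ 51.93%.

Employed = 112.26 million.
Unemployed = 1.64 + 5.33 = 6.97 million (jobless and actively searching, or on temporary layoff).
Labor force = 112.26 + 6.97 = 119.23 million.
Not in labor force = 24.28 + 9.97 + 73.49 + 2.62 = 110.36 million (those not working and not actively searching are outside the labor force — including those who want a job but have given up searching).
Civilian working-age population = 119.23 + 110.36 = 229.59 million.
Unemployment rate = 6.97 / 119.23 = 5.85%.
Labor force participation rate = 119.23 / 229.59 = 51.93%.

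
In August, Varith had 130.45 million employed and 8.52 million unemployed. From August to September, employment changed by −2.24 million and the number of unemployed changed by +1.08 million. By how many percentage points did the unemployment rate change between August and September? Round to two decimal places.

August: labor force = 130.45 + 8.52 = 138.97; u = 8.52/138.97 = 6.13%.
September: labor force = 128.21 + 9.60 = 137.81; u = 9.60/137.81 = 6.97%.
Change = 6.97% − 6.13% = +0.84 pp.

The unemployment rate changed by +0.84 percentage points.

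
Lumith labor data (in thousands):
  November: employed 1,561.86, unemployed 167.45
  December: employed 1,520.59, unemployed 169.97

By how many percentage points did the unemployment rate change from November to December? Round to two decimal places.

November: labor force = 1,561.86 + 167.45 = 1,729.31; u = 167.45/1,729.31 = 9.68%.
December: labor force = 1,520.59 + 169.97 = 1,690.56; u = 169.97/1,690.56 = 10.05%.
Change = 10.05% − 9.68% = +0.37 pp.

The unemployment rate changed by +0.37 percentage points.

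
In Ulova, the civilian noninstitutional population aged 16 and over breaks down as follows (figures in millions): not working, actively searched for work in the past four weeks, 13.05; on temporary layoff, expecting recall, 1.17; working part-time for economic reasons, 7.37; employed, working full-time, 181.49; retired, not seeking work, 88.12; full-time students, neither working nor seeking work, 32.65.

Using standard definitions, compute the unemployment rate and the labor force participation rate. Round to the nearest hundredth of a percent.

Employed = 7.37 + 181.49 = 188.86 million (anyone who worked, including part-time for economic reasons, counts as employed).
Unemployed = 13.05 + 1.17 = 14.22 million (jobless and actively searching, or on temporary layoff).
Labor force = 188.86 + 14.22 = 203.08 million.
Not in labor force = 88.12 + 32.65 = 120.77 million (those not working and not actively searching are outside the labor force).
Civilian working-age population = 203.08 + 120.77 = 323.85 million.
Unemployment rate = 14.22 / 203.08 = 7.00%.
Labor force participation rate = 203.08 / 323.85 = 62.71%.

Unemployment rate ≈ 7.00%; labor force participation rate ≈ 62.71%.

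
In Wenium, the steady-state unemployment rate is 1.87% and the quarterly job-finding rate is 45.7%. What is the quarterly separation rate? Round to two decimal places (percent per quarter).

Separation rate ≈ 0.87% per quarter.

From u* = s/(s+f): s = u·f/(1−u).
s = 0.0187 × 45.7 / (1 − 0.0187) = 0.8546 / 0.9813 ≈ 0.87% per quarter.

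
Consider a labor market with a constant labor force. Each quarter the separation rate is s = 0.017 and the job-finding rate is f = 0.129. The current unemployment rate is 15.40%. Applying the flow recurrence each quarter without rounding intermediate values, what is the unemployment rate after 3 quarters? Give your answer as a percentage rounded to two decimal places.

With a fixed labor force, u_{t+1} = u_t + s·(1−u_t) − f·u_t = u_t·(1−s−f) + s.
Here 1−s−f = 0.854 and s = 0.017.
u_1 = 0.154000 × 0.854 + 0.017 = 0.148516.
u_2 = 0.148516 × 0.854 + 0.017 = 0.143833.
u_3 = 0.143833 × 0.854 + 0.017 = 0.139833.

Unemployment rate after three quarters ≈ 13.98%.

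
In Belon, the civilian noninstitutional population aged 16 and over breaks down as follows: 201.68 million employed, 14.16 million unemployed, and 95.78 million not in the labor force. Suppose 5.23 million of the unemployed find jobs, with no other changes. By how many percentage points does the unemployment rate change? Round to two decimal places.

The unemployment rate changes by −2.42 percentage points.

Initially, labor force = 201.68 + 14.16 = 215.84 million, so u = 14.16/215.84 = 6.56%.
After the change, unemployed falls and employed rises by 5.23; labor force unchanged → E = 206.91, U = 8.93, labor force = 215.84 million.
New unemployment rate = 8.93 / 215.84 = 4.14%.
Change = 4.14% − 6.56% = −2.42 percentage points.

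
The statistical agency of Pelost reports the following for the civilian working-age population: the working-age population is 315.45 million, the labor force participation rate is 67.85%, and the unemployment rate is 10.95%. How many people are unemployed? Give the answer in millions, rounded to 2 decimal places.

About 23.44 million are unemployed.

Labor force = 0.6785 × 315.45 = 214.03 million.
Unemployed = 0.1095 × 214.03 ≈ 23.44 million.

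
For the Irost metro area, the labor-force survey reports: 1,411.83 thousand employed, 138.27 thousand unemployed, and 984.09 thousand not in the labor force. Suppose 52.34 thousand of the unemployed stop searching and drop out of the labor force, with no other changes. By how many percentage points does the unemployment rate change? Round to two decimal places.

Initially, labor force = 1,411.83 + 138.27 = 1,550.10 thousand, so u = 138.27/1,550.10 = 8.92%.
After the change, unemployed and labor force both fall by 52.34 → E = 1,411.83, U = 85.93, labor force = 1,497.76 thousand.
New unemployment rate = 85.93 / 1,497.76 = 5.74%.
Change = 5.74% − 8.92% = −3.18 percentage points.

The unemployment rate changes by −3.18 percentage points.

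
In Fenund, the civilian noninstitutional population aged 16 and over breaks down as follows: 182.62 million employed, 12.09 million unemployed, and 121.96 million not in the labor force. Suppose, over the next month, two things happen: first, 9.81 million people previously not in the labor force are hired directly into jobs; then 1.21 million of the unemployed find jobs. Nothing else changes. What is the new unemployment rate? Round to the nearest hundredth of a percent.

Initially, labor force = 182.62 + 12.09 = 194.71 million, so u = 12.09/194.71 = 6.21%.
After the first change, employed and labor force both rise by 9.81; unemployed unchanged → E = 192.43, U = 12.09, labor force = 204.52 million.
After the second change, unemployed falls and employed rises by 1.21; labor force unchanged → E = 193.64, U = 10.88, labor force = 204.52 million.
New unemployment rate = 10.88 / 204.52 = 5.32%.

New unemployment rate ≈ 5.32%.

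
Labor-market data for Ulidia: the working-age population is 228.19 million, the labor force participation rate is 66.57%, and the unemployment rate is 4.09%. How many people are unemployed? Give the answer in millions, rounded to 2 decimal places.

About 6.21 million are unemployed.

Labor force = 0.6657 × 228.19 = 151.91 million.
Unemployed = 0.0409 × 151.91 ≈ 6.21 million.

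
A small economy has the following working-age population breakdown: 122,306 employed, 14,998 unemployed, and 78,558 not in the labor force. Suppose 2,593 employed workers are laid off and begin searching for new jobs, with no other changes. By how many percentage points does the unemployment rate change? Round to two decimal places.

Initially, labor force = 122,306 + 14,998 = 137,304, so u = 14,998/137,304 = 10.92%.
After the change, employed falls and unemployed rises by 2,593; labor force unchanged → E = 119,713, U = 17,591, labor force = 137,304.
New unemployment rate = 17,591 / 137,304 = 12.81%.
Change = 12.81% − 10.92% = +1.89 percentage points.

The unemployment rate changes by +1.89 percentage points.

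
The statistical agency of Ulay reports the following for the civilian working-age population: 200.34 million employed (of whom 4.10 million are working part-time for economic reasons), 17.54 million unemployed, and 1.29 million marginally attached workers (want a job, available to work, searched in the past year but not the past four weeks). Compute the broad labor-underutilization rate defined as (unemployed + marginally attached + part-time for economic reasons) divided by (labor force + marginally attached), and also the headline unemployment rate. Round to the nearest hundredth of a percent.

Broad underutilization rate ≈ 10.46%; headline unemployment rate ≈ 8.05%.

Labor force = 200.34 + 17.54 = 217.88 million.
Numerator = 17.54 + 1.29 + 4.10 = 22.93 million.
Denominator = 217.88 + 1.29 = 219.17 million.
Broad rate = 22.93 / 219.17 = 10.46%.
Headline unemployment rate = 17.54 / 217.88 = 8.05%.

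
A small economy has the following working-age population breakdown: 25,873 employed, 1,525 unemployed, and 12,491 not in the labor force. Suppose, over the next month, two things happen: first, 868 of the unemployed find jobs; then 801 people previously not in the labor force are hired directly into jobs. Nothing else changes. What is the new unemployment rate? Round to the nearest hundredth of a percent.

Initially, labor force = 25,873 + 1,525 = 27,398, so u = 1,525/27,398 = 5.57%.
After the first change, unemployed falls and employed rises by 868; labor force unchanged → E = 26,741, U = 657, labor force = 27,398.
After the second change, employed and labor force both rise by 801; unemployed unchanged → E = 27,542, U = 657, labor force = 28,199.
New unemployment rate = 657 / 28,199 = 2.33%.

New unemployment rate ≈ 2.33%.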